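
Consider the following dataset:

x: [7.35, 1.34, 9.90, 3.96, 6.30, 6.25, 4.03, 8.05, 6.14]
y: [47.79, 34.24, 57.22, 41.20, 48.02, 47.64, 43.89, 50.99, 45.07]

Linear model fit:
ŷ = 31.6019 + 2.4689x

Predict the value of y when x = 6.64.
ŷ = 47.9954

To predict y for x = 6.64, substitute into the regression equation:

ŷ = 31.6019 + 2.4689 × 6.64
ŷ = 31.6019 + 16.3935
ŷ = 47.9954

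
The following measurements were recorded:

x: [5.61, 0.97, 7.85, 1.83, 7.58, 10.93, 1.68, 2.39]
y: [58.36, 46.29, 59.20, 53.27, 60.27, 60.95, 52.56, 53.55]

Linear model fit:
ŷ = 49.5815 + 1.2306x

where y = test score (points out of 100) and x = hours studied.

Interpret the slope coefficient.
An increase of one hour in study time is associated with a 1.2306 points increase in predicted test score.

The slope coefficient β₁ = 1.2306 represents the marginal effect of study time on test score.

Interpretation:
- Study time up by 1 hour → predicted test score increases by 1.2306 points
- The effect is assumed constant over the observed range of x (linearity)

The intercept β₀ = 49.5815 is the predicted test score when study time = 0; since the smallest observed x is 0.97, this is an extrapolation and mainly anchors the line.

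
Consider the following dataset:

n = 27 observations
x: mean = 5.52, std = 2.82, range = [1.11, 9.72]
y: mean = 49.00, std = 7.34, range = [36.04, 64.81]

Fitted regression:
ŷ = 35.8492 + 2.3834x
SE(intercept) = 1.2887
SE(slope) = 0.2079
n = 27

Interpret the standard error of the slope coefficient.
SE(β̂₁) = 0.2079 is the estimated standard deviation of the slope estimate across repeated samples; relative to β̂₁ = 2.3834 that is 8.7%, a precise estimate.

What SE measures:
- The standard error quantifies the sampling variability of the coefficient estimate
- It is the estimated standard deviation of β̂₁ across hypothetical repeated samples of the same size
- Smaller SE → more precise estimate

Relative precision:
- SE / |β̂₁| = 0.2079 / 2.3834 = 8.7%
- Rule of thumb (under 20%: precise; 20% to under 50%: moderately precise; 50% or more: imprecise) → precise

Link to interval estimation: a confidence interval for β₁ is β̂₁ ± t* × 0.2079, so SE sets the half-width per unit of t*.

What drives SE(β̂₁): more residual scatter → larger SE; wider spread of x values → smaller SE; larger n (here n = 27) → smaller SE.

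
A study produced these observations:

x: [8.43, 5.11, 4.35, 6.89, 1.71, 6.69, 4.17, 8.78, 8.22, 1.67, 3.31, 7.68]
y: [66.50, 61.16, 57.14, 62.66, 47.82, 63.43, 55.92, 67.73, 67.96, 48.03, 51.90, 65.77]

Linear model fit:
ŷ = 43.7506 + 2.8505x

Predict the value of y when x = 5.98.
ŷ = 60.7966

To predict y for x = 5.98, substitute into the regression equation:

ŷ = 43.7506 + 2.8505 × 5.98
ŷ = 43.7506 + 17.0460
ŷ = 60.7966

This is the fitted mean response at that x — an individual observation would come with a wider prediction interval.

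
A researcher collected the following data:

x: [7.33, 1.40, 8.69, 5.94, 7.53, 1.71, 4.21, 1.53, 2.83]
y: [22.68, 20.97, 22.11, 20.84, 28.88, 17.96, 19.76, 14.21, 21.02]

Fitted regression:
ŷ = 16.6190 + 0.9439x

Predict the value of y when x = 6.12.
ŷ = 22.3957

To predict y for x = 6.12, substitute into the regression equation:

ŷ = 16.6190 + 0.9439 × 6.12
ŷ = 16.6190 + 5.7767
ŷ = 22.3957

This is the fitted mean response at that x — an individual observation would come with a wider prediction interval.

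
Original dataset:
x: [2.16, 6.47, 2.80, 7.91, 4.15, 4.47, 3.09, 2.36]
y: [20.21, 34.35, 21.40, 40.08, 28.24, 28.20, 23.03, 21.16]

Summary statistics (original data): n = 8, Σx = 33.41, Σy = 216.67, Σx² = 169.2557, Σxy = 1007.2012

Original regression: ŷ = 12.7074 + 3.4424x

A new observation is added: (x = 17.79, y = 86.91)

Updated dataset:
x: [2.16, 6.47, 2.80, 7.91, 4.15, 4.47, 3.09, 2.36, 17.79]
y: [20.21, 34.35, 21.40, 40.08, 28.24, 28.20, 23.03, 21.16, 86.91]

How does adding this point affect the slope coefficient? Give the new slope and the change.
Adding the point moves β₁ from 3.4424 to 4.2490, i.e. it increases by 0.8066 (+23.4%).

The new point has HIGH LEVERAGE: x = 17.79 is far from the original mean x̄ = 33.41/8 ≈ 4.18 (original range [2.16, 7.91]).

Step 1: Update the sums with the new point (n goes from 8 to 9)
Σx  = 33.41 + 17.79 = 51.20
Σy  = 216.67 + 86.91 = 303.58
Σx² = 169.2557 + 17.79² = 169.2557 + 316.4841 = 485.7398
Σxy = 1007.2012 + 17.79×86.91 = 1007.2012 + 1546.1289 = 2553.3301

Step 2: Recompute the slope with b₁ = (nΣxy − ΣxΣy) / (nΣx² − (Σx)²)
Numerator   = 9×2553.3301 − 51.20×303.58 = 22979.9709 − 15543.2960 = 7436.6749
Denominator = 9×485.7398 − 51.20² = 4371.6582 − 2621.4400 = 1750.2182
b₁(new) = 7436.6749 / 1750.2182 = 4.2490

(Same formula on the original sums: (8×1007.2012 − 33.41×216.67) / (8×169.2557 − 33.41²) = 818.6649 / 237.8175 = 3.4424, matching the given fit.)

Step 3: Change in slope
Δβ₁ = 4.2490 − 3.4424 = +0.8066
Relative change = +0.8066 / 3.4424 × 100% = +23.4%
→ the slope increases when the point is added.

A high-leverage point only changes the slope if it is off the original line; here y = 86.91 is above the original trend, so the slope increases.
In practice: examine leverage (hᵢ) and Cook's distance rather than deleting it automatically.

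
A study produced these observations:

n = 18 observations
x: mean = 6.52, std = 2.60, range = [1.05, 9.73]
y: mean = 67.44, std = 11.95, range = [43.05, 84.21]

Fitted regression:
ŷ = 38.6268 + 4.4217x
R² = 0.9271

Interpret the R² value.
The model explains 92.71% of the variance in y (R² = 0.9271), leaving 7.29% unexplained; the fit is strong.

The coefficient of determination R² is the fraction of the total variation in y that the fitted line accounts for.

Here R² = 0.9271:
- Explained: 92.71% of the variation in y
- Unexplained (residual): 100% − 92.71% = 7.29%
- Rule of thumb (below 0.3 weak; 0.3 to below 0.7 moderate; 0.7 and above strong) → strong

Equivalently, for simple linear regression R² = r², so |r| = √0.9271 ≈ 0.9629.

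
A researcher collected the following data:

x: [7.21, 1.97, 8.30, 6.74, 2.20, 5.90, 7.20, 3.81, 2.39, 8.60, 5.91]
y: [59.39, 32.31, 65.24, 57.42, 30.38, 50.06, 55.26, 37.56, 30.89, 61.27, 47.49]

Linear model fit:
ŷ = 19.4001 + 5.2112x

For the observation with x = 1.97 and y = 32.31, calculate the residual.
Residual = 2.6438

The residual is the difference between the actual value and the predicted value:

Residual = y - ŷ

Step 1: Calculate predicted value
ŷ = 19.4001 + 5.2112 × 1.97
ŷ = 29.6662

Step 2: Calculate residual
Residual = 32.31 - 29.6662
Residual = 2.6438

The residual is positive, so the observed y = 32.31 sits above the regression line (the line underestimates it by 2.6438).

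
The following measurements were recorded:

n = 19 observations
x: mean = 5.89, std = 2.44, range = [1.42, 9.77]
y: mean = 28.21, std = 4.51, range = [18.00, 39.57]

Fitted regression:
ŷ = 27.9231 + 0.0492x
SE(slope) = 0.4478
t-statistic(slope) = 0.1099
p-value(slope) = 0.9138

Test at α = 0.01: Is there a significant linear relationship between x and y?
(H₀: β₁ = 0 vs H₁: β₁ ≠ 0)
Fail to reject H₀: p-value = 0.9138 ≥ α = 0.01. The linear relationship is not significant at the 1% level.

Hypothesis test for the slope coefficient:

H₀: β₁ = 0 (no linear relationship)
H₁: β₁ ≠ 0 (linear relationship exists)

Test statistic: t = β̂₁ / SE(β̂₁) = 0.0492 / 0.4478 = 0.1099

p = 0.9138: how often a slope estimate this far from 0 (in SE units) would arise by chance if β₁ were truly 0.

Decision rule: reject H₀ if p-value < α.
p-value = 0.9138 ≥ α = 0.01 → fail to reject H₀.

There is not sufficient evidence at the 1% significance level to conclude that a linear relationship exists between x and y.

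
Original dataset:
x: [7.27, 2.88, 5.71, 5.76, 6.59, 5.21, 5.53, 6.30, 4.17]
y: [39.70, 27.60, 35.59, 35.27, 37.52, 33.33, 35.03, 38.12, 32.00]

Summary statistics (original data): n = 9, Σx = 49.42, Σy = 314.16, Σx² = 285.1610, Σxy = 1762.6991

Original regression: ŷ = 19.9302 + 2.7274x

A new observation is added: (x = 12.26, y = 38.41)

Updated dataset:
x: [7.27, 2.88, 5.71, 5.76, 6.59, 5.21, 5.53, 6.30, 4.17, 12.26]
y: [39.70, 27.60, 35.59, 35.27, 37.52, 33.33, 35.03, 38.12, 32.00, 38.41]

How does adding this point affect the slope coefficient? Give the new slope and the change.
The slope changes from 2.7274 to 1.0714 (change of -1.6560, or -60.7%).

The new point has HIGH LEVERAGE: x = 12.26 is far from the original mean x̄ = 49.42/9 ≈ 5.49 (original range [2.88, 7.27]).

Step 1: Update the sums with the new point (n goes from 9 to 10)
Σx  = 49.42 + 12.26 = 61.68
Σy  = 314.16 + 38.41 = 352.57
Σx² = 285.1610 + 12.26² = 285.1610 + 150.3076 = 435.4686
Σxy = 1762.6991 + 12.26×38.41 = 1762.6991 + 470.9066 = 2233.6057

Step 2: Recompute the slope with b₁ = (nΣxy − ΣxΣy) / (nΣx² − (Σx)²)
Numerator   = 10×2233.6057 − 61.68×352.57 = 22336.0570 − 21746.5176 = 589.5394
Denominator = 10×435.4686 − 61.68² = 4354.6860 − 3804.4224 = 550.2636
b₁(new) = 589.5394 / 550.2636 = 1.0714

(Same formula on the original sums: (9×1762.6991 − 49.42×314.16) / (9×285.1610 − 49.42²) = 338.5047 / 124.1126 = 2.7274, matching the given fit.)

Step 3: Change in slope
Δβ₁ = 1.0714 − 2.7274 = -1.6560
Relative change = -1.6560 / 2.7274 × 100% = -60.7%
→ the slope decreases when the point is added.

A high-leverage point only changes the slope if it is off the original line; here y = 38.41 is below the original trend, so the slope decreases.
In practice: check such a point for data-entry or measurement error; examine leverage (hᵢ) and Cook's distance rather than deleting it automatically.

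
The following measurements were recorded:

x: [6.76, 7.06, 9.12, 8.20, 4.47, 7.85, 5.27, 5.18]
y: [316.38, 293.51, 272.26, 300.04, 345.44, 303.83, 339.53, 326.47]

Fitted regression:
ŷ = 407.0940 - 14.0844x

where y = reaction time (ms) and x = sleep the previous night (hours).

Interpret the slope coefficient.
For each additional hour of sleep, predicted reaction time decreases by approximately 14.0844 ms.

The slope β₁ = -14.0844 gives the rate at which the fitted reaction time changes with sleep.

Interpretation:
- Sleep up by 1 hour → predicted reaction time decreases by 14.0844 ms
- This is a linear approximation: the same per-unit change is assumed across the whole observed x range
- The slope describes association in these data, not necessarily a causal effect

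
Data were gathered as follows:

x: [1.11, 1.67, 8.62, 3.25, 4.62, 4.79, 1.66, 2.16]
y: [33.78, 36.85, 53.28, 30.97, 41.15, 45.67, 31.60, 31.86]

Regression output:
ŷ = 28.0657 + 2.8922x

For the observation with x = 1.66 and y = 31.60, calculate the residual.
Residual = -1.2668

The residual is the difference between the actual value and the predicted value:

Residual = y - ŷ

Step 1: Calculate predicted value
ŷ = 28.0657 + 2.8922 × 1.66
ŷ = 32.8668

Step 2: Calculate residual
Residual = 31.60 - 32.8668
Residual = -1.2668

The residual is negative, so the observed y = 31.60 sits below the regression line (the line overestimates it by 1.2668).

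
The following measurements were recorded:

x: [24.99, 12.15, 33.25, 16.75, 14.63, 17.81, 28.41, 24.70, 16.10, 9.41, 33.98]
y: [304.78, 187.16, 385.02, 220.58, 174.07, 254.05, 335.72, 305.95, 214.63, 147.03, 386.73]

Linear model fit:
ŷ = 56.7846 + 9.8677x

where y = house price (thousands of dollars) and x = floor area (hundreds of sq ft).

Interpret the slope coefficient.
For each additional hundred sq ft of floor area, predicted house price increases by approximately 9.8677 thousand dollars.

β₁ = 9.8677 is the change in predicted house price (thousand dollars) per additional hundred sq ft of floor area.

Interpretation:
- Floor area up by 1 hundred sq ft → predicted house price increases by 9.8677 thousand dollars
- The effect is assumed constant over the observed range of x (linearity)

The intercept β₀ = 56.7846 is the predicted house price when floor area = 0; since the smallest observed x is 9.41, this is an extrapolation and mainly anchors the line.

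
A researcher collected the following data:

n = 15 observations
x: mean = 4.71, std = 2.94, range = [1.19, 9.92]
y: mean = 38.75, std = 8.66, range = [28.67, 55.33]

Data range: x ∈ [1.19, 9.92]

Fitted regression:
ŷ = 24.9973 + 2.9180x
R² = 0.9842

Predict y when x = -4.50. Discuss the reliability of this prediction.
ŷ = 11.8663 (extrapolation — x = -4.50 lies outside [1.19, 9.92], so reliability is low).

Prediction calculation:
ŷ = 24.9973 + 2.9180 × (-4.50)
ŷ = 11.8663

Reliability:
- Data range: x ∈ [1.19, 9.92]
- Prediction point: x = -4.50 is 5.69 units below the observed range → this is EXTRAPOLATION, not interpolation

Why that matters here:
- There are no observations near this x to validate the fitted line there
- R² describes fit only over the sampled x values; it says nothing about behaviour beyond them

The R² = 0.9842 only validates the fit within [1.19, 9.92]; treat ŷ = 11.8663 with caution.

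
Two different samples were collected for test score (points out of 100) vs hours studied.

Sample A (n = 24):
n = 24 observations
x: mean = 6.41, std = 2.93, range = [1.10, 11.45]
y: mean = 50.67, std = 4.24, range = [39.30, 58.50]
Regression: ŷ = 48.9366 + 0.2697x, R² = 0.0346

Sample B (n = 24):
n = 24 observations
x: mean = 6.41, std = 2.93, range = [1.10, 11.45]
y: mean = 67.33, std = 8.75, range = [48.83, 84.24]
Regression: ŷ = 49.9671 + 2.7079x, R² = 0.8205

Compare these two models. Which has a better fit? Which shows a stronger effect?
Model B has the better fit (R² = 0.8205 vs 0.0346). Model B shows the stronger effect (|β₁| = 2.7079 vs 0.2697).

Model Comparison:

Fit — compare R²:
- Model A: R² = 0.0346 → 3.46% of variance in test score explained
- Model B: R² = 0.8205 → 82.05% of variance in test score explained
- 0.8205 > 0.0346 → Model B has the better fit

Effect size (slope magnitude):
- Model A: β₁ = 0.2697 → predicted test score rises 0.2697 points per additional hour of study time
- Model B: β₁ = 2.7079 → predicted test score rises 2.7079 points per additional hour of study time
- |0.2697| < |2.7079| → Model B shows the stronger marginal effect

Notes:
- A better fit (higher R²) doesn't necessarily mean a more important relationship.
- R² measures how tightly points cluster around the line; β₁ measures how steep the line is — they answer different questions.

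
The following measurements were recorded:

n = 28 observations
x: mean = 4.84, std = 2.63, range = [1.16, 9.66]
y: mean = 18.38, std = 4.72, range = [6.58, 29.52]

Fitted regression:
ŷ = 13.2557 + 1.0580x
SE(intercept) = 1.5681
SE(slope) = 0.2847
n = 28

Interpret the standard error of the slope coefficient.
SE(slope) = 0.2847 measures the uncertainty in the estimated slope. The coefficient is estimated with moderate precision (SE/|β̂₁| = 26.9%).

SE(β̂₁) = s / √Sxx, where s is the residual standard deviation and Sxx = Σ(x − x̄)². It is the yardstick for how far β̂₁ = 1.0580 could plausibly be from the true slope.

Relative precision:
- SE / |β̂₁| = 0.2847 / 1.0580 = 26.9%
- Rule of thumb (under 20%: precise; 20% to under 50%: moderately precise; 50% or more: imprecise) → moderately precise

Link to the t-test: t = β̂₁ / SE(β̂₁) = 1.0580 / 0.2847 = 3.7162, the statistic for H₀: β₁ = 0.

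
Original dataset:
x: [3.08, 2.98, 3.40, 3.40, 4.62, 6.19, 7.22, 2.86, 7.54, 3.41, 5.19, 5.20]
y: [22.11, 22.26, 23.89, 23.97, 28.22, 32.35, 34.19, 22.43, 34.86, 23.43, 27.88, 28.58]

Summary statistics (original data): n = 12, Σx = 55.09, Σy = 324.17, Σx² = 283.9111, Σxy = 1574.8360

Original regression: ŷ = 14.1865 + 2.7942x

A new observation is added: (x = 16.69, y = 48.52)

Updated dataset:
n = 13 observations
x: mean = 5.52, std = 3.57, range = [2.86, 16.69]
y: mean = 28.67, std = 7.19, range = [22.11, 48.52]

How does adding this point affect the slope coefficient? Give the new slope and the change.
Adding the point moves β₁ from 2.7942 to 1.9672, i.e. it decreases by 0.8270 (-29.6%).

x = 16.69 lies well outside the original x-range [2.86, 7.54] (x̄ ≈ 4.59), so this observation has high leverage and can move the slope substantially.

Step 1: Update the sums with the new point (n goes from 12 to 13)
Σx  = 55.09 + 16.69 = 71.78
Σy  = 324.17 + 48.52 = 372.69
Σx² = 283.9111 + 16.69² = 283.9111 + 278.5561 = 562.4672
Σxy = 1574.8360 + 16.69×48.52 = 1574.8360 + 809.7988 = 2384.6348

Step 2: Recompute the slope with b₁ = (nΣxy − ΣxΣy) / (nΣx² − (Σx)²)
Numerator   = 13×2384.6348 − 71.78×372.69 = 31000.2524 − 26751.6882 = 4248.5642
Denominator = 13×562.4672 − 71.78² = 7312.0736 − 5152.3684 = 2159.7052
b₁(new) = 4248.5642 / 2159.7052 = 1.9672

(Same formula on the original sums: (12×1574.8360 − 55.09×324.17) / (12×283.9111 − 55.09²) = 1039.5067 / 372.0251 = 2.7942, matching the given fit.)

Step 3: Change in slope
Δβ₁ = 1.9672 − 2.7942 = -0.8270
Relative change = -0.8270 / 2.7942 × 100% = -29.6%
→ the slope decreases when the point is added.

Because the point sits below the extension of the original line at a high-leverage x, it tilts the fit down.
In practice: refit with and without it and report both if conclusions differ; examine leverage (hᵢ) and Cook's distance rather than deleting it automatically.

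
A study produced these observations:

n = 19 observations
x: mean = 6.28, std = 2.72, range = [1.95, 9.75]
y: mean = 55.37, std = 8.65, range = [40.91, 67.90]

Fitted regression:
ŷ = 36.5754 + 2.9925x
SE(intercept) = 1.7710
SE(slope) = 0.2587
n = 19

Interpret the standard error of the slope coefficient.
SE(slope) = 0.2587 measures the uncertainty in the estimated slope. The coefficient is estimated precisely (SE/|β̂₁| = 8.6%).

What SE measures:
- The standard error quantifies the sampling variability of the coefficient estimate
- It is the estimated standard deviation of β̂₁ across hypothetical repeated samples of the same size
- Smaller SE → more precise estimate

Relative precision:
- SE / |β̂₁| = 0.2587 / 2.9925 = 8.6%
- Rule of thumb (under 20%: precise; 20% to under 50%: moderately precise; 50% or more: imprecise) → precise

Link to interval estimation: a confidence interval for β₁ is β̂₁ ± t* × 0.2587, so SE sets the half-width per unit of t*.

What drives SE(β̂₁): more residual scatter → larger SE.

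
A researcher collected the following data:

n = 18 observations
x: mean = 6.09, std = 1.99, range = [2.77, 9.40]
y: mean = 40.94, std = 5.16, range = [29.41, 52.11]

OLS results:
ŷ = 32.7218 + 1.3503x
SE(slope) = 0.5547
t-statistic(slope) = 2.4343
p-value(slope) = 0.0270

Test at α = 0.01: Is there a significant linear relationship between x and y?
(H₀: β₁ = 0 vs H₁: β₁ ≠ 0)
p-value = 0.0270 ≥ α = 0.01, so we fail to reject H₀. The relationship is not significant.

Hypothesis test for the slope coefficient:

H₀: β₁ = 0 (no linear relationship)
H₁: β₁ ≠ 0 (linear relationship exists)

Test statistic: t = β̂₁ / SE(β̂₁) = 1.3503 / 0.5547 = 2.4343

With df = 16, the two-sided p-value for |t| = 2.4343 is 0.0270.

Decision rule: reject H₀ if p-value < α.
p-value = 0.0270 ≥ α = 0.01 → fail to reject H₀.

Conclusion: the linear association between x and y is not significant at the 1% level.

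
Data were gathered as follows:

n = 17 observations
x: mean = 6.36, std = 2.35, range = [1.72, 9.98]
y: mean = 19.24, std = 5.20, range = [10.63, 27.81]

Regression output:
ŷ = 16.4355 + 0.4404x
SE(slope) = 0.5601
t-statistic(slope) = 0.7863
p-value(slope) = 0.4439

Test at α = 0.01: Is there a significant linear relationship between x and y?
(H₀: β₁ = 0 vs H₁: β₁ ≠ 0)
Fail to reject H₀: p-value = 0.4439 ≥ α = 0.01. The linear relationship is not significant at the 1% level.

Hypothesis test for the slope coefficient:

H₀: β₁ = 0 (no linear relationship)
H₁: β₁ ≠ 0 (linear relationship exists)

Test statistic: t = β̂₁ / SE(β̂₁) = 0.4404 / 0.5601 = 0.7863

p = 0.4439: how often a slope estimate this far from 0 (in SE units) would arise by chance if β₁ were truly 0.

Decision rule: reject H₀ if p-value < α.
p-value = 0.4439 ≥ α = 0.01 → fail to reject H₀.

Conclusion: the linear association between x and y is not significant at the 1% level.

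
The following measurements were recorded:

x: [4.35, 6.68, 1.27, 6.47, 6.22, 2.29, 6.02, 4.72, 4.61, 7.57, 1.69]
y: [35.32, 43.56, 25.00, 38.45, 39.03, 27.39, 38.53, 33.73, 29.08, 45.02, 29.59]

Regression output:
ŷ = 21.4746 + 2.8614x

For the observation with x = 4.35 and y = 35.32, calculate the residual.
Residual = 1.3983

The residual is the difference between the actual value and the predicted value:

Residual = y - ŷ

Step 1: Calculate predicted value
ŷ = 21.4746 + 2.8614 × 4.35
ŷ = 33.9217

Step 2: Calculate residual
Residual = 35.32 - 33.9217
Residual = 1.3983

Interpretation: the model underestimates the actual value by 1.3983 at this point (positive residual → observation lies above the fitted line).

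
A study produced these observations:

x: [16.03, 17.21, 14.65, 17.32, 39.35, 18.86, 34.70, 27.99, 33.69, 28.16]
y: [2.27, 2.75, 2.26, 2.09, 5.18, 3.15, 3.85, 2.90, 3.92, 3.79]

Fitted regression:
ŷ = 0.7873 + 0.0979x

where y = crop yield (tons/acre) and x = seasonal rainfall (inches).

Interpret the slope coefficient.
On average, crop yield is about 0.0979 tons/acre higher for every extra inch of rainfall.

The slope β₁ = 0.0979 gives the rate at which the fitted crop yield changes with rainfall.

Interpretation:
- Rainfall up by 1 inch → predicted crop yield increases by 0.0979 tons/acre
- The effect is assumed constant over the observed range of x (linearity)

(β₀ = 0.7873 is the fitted value at x = 0 and is not part of the slope interpretation.)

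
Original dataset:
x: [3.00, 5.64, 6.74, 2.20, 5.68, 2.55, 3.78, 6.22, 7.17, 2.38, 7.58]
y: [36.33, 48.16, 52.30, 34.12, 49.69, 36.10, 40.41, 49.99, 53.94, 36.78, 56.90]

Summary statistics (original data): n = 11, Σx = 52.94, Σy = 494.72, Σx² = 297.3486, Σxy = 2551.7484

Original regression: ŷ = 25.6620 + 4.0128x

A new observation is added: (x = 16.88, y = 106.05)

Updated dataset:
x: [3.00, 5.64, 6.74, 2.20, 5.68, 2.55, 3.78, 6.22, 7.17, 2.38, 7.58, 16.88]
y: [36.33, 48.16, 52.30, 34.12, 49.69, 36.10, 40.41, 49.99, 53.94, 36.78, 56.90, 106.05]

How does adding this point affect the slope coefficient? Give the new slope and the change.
The slope changes from 4.0128 to 4.8078 (change of +0.7950, or +19.8%).

x = 16.88 lies well outside the original x-range [2.20, 7.58] (x̄ ≈ 4.81), so this observation has high leverage and can move the slope substantially.

Step 1: Update the sums with the new point (n goes from 11 to 12)
Σx  = 52.94 + 16.88 = 69.82
Σy  = 494.72 + 106.05 = 600.77
Σx² = 297.3486 + 16.88² = 297.3486 + 284.9344 = 582.2830
Σxy = 2551.7484 + 16.88×106.05 = 2551.7484 + 1790.1240 = 4341.8724

Step 2: Recompute the slope with b₁ = (nΣxy − ΣxΣy) / (nΣx² − (Σx)²)
Numerator   = 12×4341.8724 − 69.82×600.77 = 52102.4688 − 41945.7614 = 10156.7074
Denominator = 12×582.2830 − 69.82² = 6987.3960 − 4874.8324 = 2112.5636
b₁(new) = 10156.7074 / 2112.5636 = 4.8078

(Same formula on the original sums: (11×2551.7484 − 52.94×494.72) / (11×297.3486 − 52.94²) = 1878.7556 / 468.1910 = 4.0128, matching the given fit.)

Step 3: Change in slope
Δβ₁ = 4.8078 − 4.0128 = +0.7950
Relative change = +0.7950 / 4.0128 × 100% = +19.8%
→ the slope increases when the point is added.

A high-leverage point only changes the slope if it is off the original line; here y = 106.05 is above the original trend, so the slope increases.
In practice: refit with and without it and report both if conclusions differ; investigate whether it comes from the same population as the rest of the sample.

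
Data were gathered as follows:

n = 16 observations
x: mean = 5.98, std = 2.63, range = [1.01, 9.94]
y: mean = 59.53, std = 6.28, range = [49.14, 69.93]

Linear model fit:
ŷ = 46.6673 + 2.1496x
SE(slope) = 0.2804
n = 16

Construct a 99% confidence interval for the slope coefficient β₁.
The 99% CI for β₁ is (1.3149, 2.9843)

Confidence interval for the slope:

The 99% CI for β₁ is: β̂₁ ± t*(α/2, n-2) × SE(β̂₁)

Step 1: Find critical t-value
- Confidence level = 0.99
- Degrees of freedom = n - 2 = 16 - 2 = 14
- t*(α/2, 14) = 2.9768

Step 2: Calculate margin of error
Margin = 2.9768 × 0.2804 = 0.8347

Step 3: Construct interval
CI = 2.1496 ± 0.8347
CI = (1.3149, 2.9843)

Interpretation: intervals built this way capture the true β₁ in 99% of repeated samples; here the plausible range for the per-unit effect of x on y is 1.3149 to 2.9843.
Since 0 is outside the interval, a two-sided test at α = 0.01 would reject H₀: β₁ = 0.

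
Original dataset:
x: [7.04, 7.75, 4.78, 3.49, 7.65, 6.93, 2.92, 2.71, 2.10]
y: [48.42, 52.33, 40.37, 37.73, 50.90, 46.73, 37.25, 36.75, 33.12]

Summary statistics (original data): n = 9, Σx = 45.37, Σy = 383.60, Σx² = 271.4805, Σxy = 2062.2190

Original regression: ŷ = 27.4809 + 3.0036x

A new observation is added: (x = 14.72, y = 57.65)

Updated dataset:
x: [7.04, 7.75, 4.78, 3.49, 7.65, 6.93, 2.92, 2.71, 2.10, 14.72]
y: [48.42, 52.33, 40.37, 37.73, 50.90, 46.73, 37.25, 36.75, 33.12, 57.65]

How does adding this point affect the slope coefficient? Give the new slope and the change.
New slope β₁ = 2.0409 versus 3.0036 before: a change of -0.9627 (-32.1%).

x = 14.72 lies well outside the original x-range [2.10, 7.75] (x̄ ≈ 5.04), so this observation has high leverage and can move the slope substantially.

Step 1: Update the sums with the new point (n goes from 9 to 10)
Σx  = 45.37 + 14.72 = 60.09
Σy  = 383.60 + 57.65 = 441.25
Σx² = 271.4805 + 14.72² = 271.4805 + 216.6784 = 488.1589
Σxy = 2062.2190 + 14.72×57.65 = 2062.2190 + 848.6080 = 2910.8270

Step 2: Recompute the slope with b₁ = (nΣxy − ΣxΣy) / (nΣx² − (Σx)²)
Numerator   = 10×2910.8270 − 60.09×441.25 = 29108.2700 − 26514.7125 = 2593.5575
Denominator = 10×488.1589 − 60.09² = 4881.5890 − 3610.8081 = 1270.7809
b₁(new) = 2593.5575 / 1270.7809 = 2.0409

(Same formula on the original sums: (9×2062.2190 − 45.37×383.60) / (9×271.4805 − 45.37²) = 1156.0390 / 384.8876 = 3.0036, matching the given fit.)

Step 3: Change in slope
Δβ₁ = 2.0409 − 3.0036 = -0.9627
Relative change = -0.9627 / 3.0036 × 100% = -32.1%
→ the slope decreases when the point is added.

A high-leverage point only changes the slope if it is off the original line; here y = 57.65 is below the original trend, so the slope decreases.
In practice: check such a point for data-entry or measurement error; examine leverage (hᵢ) and Cook's distance rather than deleting it automatically.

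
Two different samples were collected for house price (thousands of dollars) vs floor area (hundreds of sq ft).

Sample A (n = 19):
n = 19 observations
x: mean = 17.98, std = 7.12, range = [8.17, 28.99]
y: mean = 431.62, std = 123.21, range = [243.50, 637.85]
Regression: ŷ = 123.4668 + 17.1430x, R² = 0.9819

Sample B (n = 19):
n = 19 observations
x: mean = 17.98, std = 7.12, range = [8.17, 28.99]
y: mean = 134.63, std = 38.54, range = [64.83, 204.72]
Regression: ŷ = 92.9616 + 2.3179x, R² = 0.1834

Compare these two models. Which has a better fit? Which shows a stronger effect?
Model A has the better fit (R² = 0.9819 vs 0.1834). Model A shows the stronger effect (|β₁| = 17.1430 vs 2.3179).

Model Comparison:

Which explains more variance? (R²)
- Model A: R² = 0.9819 → 98.19% of variance in house price explained
- Model B: R² = 0.1834 → 18.34% of variance in house price explained
- 0.9819 > 0.1834 → Model A has the better fit

Which has the larger per-hundred sq ft effect? (|β₁|)
- Model A: β₁ = 17.1430 → predicted house price rises 17.1430 thousand dollars per additional hundred sq ft of floor area
- Model B: β₁ = 2.3179 → predicted house price rises 2.3179 thousand dollars per additional hundred sq ft of floor area
- |17.1430| > |2.3179| → Model A shows the stronger marginal effect

Note: R² measures how tightly points cluster around the line; β₁ measures how steep the line is — they answer different questions.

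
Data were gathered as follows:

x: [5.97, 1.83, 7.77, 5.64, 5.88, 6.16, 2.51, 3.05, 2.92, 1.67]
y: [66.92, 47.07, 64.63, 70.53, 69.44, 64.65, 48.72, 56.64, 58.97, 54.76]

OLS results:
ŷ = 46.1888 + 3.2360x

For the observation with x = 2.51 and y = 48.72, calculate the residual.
Residual = -5.5912

The residual is the difference between the actual value and the predicted value:

Residual = y - ŷ

Step 1: Calculate predicted value
ŷ = 46.1888 + 3.2360 × 2.51
ŷ = 54.3112

Step 2: Calculate residual
Residual = 48.72 - 54.3112
Residual = -5.5912

Interpretation: the model overestimates the actual value by 5.5912 at this point (negative residual → observation lies below the fitted line).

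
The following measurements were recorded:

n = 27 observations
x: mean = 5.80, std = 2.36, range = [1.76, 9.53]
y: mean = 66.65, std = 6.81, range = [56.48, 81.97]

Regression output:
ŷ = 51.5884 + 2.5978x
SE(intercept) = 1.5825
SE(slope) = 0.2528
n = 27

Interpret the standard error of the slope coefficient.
SE(β̂₁) = 0.2528 is the estimated standard deviation of the slope estimate across repeated samples; relative to β̂₁ = 2.5978 that is 9.7%, a precise estimate.

What SE measures:
- The standard error quantifies the sampling variability of the coefficient estimate
- It is the estimated standard deviation of β̂₁ across hypothetical repeated samples of the same size
- Smaller SE → more precise estimate

Relative precision:
- SE / |β̂₁| = 0.2528 / 2.5978 = 9.7%
- Rule of thumb (under 20%: precise; 20% to under 50%: moderately precise; 50% or more: imprecise) → precise

Link to the t-test: t = β̂₁ / SE(β̂₁) = 2.5978 / 0.2528 = 10.2761, the statistic for H₀: β₁ = 0.

What drives SE(β̂₁): wider spread of x values → smaller SE; larger n (here n = 27) → smaller SE.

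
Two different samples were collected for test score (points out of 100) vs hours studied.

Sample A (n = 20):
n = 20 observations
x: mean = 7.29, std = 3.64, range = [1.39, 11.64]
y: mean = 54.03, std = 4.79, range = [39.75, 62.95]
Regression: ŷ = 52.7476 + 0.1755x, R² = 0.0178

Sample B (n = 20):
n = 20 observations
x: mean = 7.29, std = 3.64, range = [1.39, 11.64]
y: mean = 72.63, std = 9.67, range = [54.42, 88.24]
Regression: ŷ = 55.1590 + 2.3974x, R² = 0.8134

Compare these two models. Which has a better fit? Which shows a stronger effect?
Model B has the better fit (R² = 0.8134 vs 0.0178). Model B shows the stronger effect (|β₁| = 2.3974 vs 0.1755).

Model Comparison:

Goodness of fit (R²):
- Model A: R² = 0.0178 → 1.78% of variance in test score explained
- Model B: R² = 0.8134 → 81.34% of variance in test score explained
- 0.8134 > 0.0178 → Model B has the better fit

Strength of effect — compare |β₁|:
- Model A: β₁ = 0.1755 → predicted test score rises 0.1755 points per additional hour of study time
- Model B: β₁ = 2.3974 → predicted test score rises 2.3974 points per additional hour of study time
- |0.1755| < |2.3974| → Model B shows the stronger marginal effect

Notes:
- The two samples could reflect different populations, time periods, or measurement quality.
- A better fit (higher R²) doesn't necessarily mean a more important relationship.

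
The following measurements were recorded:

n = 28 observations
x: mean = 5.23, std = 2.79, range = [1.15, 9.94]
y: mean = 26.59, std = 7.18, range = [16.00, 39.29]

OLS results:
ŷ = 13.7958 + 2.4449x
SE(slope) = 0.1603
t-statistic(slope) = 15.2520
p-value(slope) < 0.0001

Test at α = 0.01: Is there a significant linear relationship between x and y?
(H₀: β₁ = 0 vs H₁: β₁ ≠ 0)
Since p-value < 0.0001 < α = 0.01, reject H₀ — the slope is significantly different from 0.

Hypothesis test for the slope coefficient:

H₀: β₁ = 0 (no linear relationship)
H₁: β₁ ≠ 0 (linear relationship exists)

Test statistic: t = β̂₁ / SE(β̂₁) = 2.4449 / 0.1603 = 15.2520

With df = 26, the two-sided p-value for |t| = 15.2520 is <0.0001.

Decision rule: reject H₀ if p-value < α.
p-value < 0.0001 < α = 0.01 → reject H₀.

Conclusion: the linear association between x and y is significant at the 1% level.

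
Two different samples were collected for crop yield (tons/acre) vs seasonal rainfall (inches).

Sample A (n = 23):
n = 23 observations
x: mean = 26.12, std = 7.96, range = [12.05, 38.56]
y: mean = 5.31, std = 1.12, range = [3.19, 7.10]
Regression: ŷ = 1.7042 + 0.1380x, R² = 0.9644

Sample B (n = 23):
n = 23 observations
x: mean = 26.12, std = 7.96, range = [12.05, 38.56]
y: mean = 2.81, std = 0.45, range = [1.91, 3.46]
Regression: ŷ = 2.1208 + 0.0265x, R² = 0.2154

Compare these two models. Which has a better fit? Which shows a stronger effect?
Model A has the better fit (R² = 0.9644 vs 0.2154). Model A shows the stronger effect (|β₁| = 0.1380 vs 0.0265).

Model Comparison:

Fit — compare R²:
- Model A: R² = 0.9644 → 96.44% of variance in crop yield explained
- Model B: R² = 0.2154 → 21.54% of variance in crop yield explained
- 0.9644 > 0.2154 → Model A has the better fit

Which has the larger per-inch effect? (|β₁|)
- Model A: β₁ = 0.1380 → predicted crop yield rises 0.1380 tons/acre per additional inch of rainfall
- Model B: β₁ = 0.0265 → predicted crop yield rises 0.0265 tons/acre per additional inch of rainfall
- |0.1380| > |0.0265| → Model A shows the stronger marginal effect

Note: The two samples could reflect different populations, time periods, or measurement quality.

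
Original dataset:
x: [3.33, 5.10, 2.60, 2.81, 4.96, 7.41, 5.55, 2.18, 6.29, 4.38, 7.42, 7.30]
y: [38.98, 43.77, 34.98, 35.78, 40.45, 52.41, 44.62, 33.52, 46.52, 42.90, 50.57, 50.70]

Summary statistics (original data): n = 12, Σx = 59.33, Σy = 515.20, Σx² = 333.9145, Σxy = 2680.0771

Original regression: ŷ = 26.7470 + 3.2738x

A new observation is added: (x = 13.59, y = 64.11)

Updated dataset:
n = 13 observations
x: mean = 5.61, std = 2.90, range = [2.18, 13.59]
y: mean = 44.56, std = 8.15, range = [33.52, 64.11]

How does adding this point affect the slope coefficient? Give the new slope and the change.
The slope changes from 3.2738 to 2.7547 (change of -0.5191, or -15.9%).

x = 13.59 lies well outside the original x-range [2.18, 7.42] (x̄ ≈ 4.94), so this observation has high leverage and can move the slope substantially.

Step 1: Update the sums with the new point (n goes from 12 to 13)
Σx  = 59.33 + 13.59 = 72.92
Σy  = 515.20 + 64.11 = 579.31
Σx² = 333.9145 + 13.59² = 333.9145 + 184.6881 = 518.6026
Σxy = 2680.0771 + 13.59×64.11 = 2680.0771 + 871.2549 = 3551.3320

Step 2: Recompute the slope with b₁ = (nΣxy − ΣxΣy) / (nΣx² − (Σx)²)
Numerator   = 13×3551.3320 − 72.92×579.31 = 46167.3160 − 42243.2852 = 3924.0308
Denominator = 13×518.6026 − 72.92² = 6741.8338 − 5317.3264 = 1424.5074
b₁(new) = 3924.0308 / 1424.5074 = 2.7547

(Same formula on the original sums: (12×2680.0771 − 59.33×515.20) / (12×333.9145 − 59.33²) = 1594.1092 / 486.9251 = 3.2738, matching the given fit.)

Step 3: Change in slope
Δβ₁ = 2.7547 − 3.2738 = -0.5191
Relative change = -0.5191 / 3.2738 × 100% = -15.9%
→ the slope decreases when the point is added.

A high-leverage point only changes the slope if it is off the original line; here y = 64.11 is below the original trend, so the slope decreases.
In practice: examine leverage (hᵢ) and Cook's distance rather than deleting it automatically; check such a point for data-entry or measurement error.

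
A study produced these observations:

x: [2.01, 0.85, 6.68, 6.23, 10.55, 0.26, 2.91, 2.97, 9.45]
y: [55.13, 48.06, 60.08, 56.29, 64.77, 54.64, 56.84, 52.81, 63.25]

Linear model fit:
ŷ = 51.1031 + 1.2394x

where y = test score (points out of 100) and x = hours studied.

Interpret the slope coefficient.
On average, test score is about 1.2394 points higher for every extra hour of study time.

β₁ = 1.2394 is the change in predicted test score (points) per additional hour of study time.

Interpretation:
- Study time up by 1 hour → predicted test score increases by 1.2394 points
- The effect is assumed constant over the observed range of x (linearity)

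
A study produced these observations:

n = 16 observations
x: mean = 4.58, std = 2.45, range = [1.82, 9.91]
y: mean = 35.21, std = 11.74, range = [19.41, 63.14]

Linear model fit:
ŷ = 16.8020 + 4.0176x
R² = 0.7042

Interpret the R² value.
R² = 0.7042 means 70.42% of the variation in y is explained by the linear relationship with x. This indicates a strong fit.

The coefficient of determination R² is the fraction of the total variation in y that the fitted line accounts for.

Here R² = 0.7042:
- Explained: 70.42% of the variation in y
- Unexplained (residual): 100% − 70.42% = 29.58%
- Rule of thumb (below 0.3 weak; 0.3 to below 0.7 moderate; 0.7 and above strong) → strong

Calculation: R² = 1 − (SS_res / SS_tot), where SS_res is the sum of squared residuals and SS_tot the total sum of squares.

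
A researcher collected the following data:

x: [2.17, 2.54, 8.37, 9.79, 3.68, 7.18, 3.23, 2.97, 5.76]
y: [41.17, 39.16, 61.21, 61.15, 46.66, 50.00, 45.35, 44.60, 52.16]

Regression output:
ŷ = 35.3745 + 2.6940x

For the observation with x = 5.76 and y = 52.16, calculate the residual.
Residual = 1.2681

The residual is the difference between the actual value and the predicted value:

Residual = y - ŷ

Step 1: Calculate predicted value
ŷ = 35.3745 + 2.6940 × 5.76
ŷ = 50.8919

Step 2: Calculate residual
Residual = 52.16 - 50.8919
Residual = 1.2681

Sign check: y > ŷ, so the point is above the line and the fit underestimates here.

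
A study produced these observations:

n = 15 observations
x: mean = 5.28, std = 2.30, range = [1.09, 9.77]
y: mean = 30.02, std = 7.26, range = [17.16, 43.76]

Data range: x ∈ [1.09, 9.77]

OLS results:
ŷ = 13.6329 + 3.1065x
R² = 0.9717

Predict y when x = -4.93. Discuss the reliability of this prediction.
The equation gives ŷ = -1.6821; however x = -4.93 is 6.02 units below the observed range, so this extrapolated value should not be trusted.

Prediction calculation:
ŷ = 13.6329 + 3.1065 × (-4.93)
ŷ = -1.6821

Reliability:
- Data range: x ∈ [1.09, 9.77]
- Prediction point: x = -4.93 is 6.02 units below the observed range → this is EXTRAPOLATION, not interpolation

Why that matters here:
- The standard error of prediction grows with (x − x̄)², and x = -4.93 is far from x̄ = 5.28
- There are no observations near this x to validate the fitted line there

Report the number if required, but flag clearly that it is an extrapolation.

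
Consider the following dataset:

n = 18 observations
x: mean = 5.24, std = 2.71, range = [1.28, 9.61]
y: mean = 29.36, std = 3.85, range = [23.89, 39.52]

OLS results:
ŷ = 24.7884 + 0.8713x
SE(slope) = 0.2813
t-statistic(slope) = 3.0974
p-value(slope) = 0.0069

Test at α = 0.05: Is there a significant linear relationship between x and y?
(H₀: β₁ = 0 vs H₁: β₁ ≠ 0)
p-value = 0.0069 < α = 0.05, so we reject H₀. The relationship is significant.

Hypothesis test for the slope coefficient:

H₀: β₁ = 0 (no linear relationship)
H₁: β₁ ≠ 0 (linear relationship exists)

Test statistic: t = β̂₁ / SE(β̂₁) = 0.8713 / 0.2813 = 3.0974

With df = 16, the two-sided p-value for |t| = 3.0974 is 0.0069.

Decision rule: reject H₀ if p-value < α.
p-value = 0.0069 < α = 0.05 → reject H₀.

There is sufficient evidence at the 5% significance level to conclude that a linear relationship exists between x and y.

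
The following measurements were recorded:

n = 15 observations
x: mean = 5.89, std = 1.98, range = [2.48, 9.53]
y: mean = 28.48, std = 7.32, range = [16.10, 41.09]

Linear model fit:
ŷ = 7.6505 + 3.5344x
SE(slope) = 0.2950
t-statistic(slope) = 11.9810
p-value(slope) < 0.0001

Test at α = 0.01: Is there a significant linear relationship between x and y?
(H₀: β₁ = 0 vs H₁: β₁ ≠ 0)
Reject H₀: p-value < 0.0001 < α = 0.01. The linear relationship is significant at the 1% level.

Hypothesis test for the slope coefficient:

H₀: β₁ = 0 (no linear relationship)
H₁: β₁ ≠ 0 (linear relationship exists)

Test statistic: t = β̂₁ / SE(β̂₁) = 3.5344 / 0.2950 = 11.9810

p < 0.0001: how often a slope estimate this far from 0 (in SE units) would arise by chance if β₁ were truly 0.

Decision rule: reject H₀ if p-value < α.
p-value < 0.0001 < α = 0.01 → reject H₀.

At α = 0.01 the data do provide convincing evidence of a nonzero slope.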